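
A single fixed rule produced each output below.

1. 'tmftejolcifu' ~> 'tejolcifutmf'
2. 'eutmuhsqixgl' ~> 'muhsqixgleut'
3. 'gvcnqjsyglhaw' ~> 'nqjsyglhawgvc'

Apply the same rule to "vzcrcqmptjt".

rcqmptjtvzc

The transformation: move the first 3 characters to the end (rotate left by 3).
Applying that to "vzcrcqmptjt" gives "rcqmptjtvzc".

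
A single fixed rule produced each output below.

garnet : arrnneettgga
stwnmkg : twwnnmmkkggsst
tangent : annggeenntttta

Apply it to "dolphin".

ollpphhiinnddo

Looking at the pairs, the operation is to double every character, then move the first 3 characters to the end (rotate left by 3).
For "dolphin" the result is "ollpphhiinnddo".
(Check on "tangent": → "ttaannggeenntt" → "annggeenntttta" ✓)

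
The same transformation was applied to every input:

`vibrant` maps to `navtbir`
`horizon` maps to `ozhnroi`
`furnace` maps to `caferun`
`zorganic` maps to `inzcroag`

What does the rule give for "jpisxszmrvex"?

evjxipxszsrm

Looking at the pairs, the operation is to move the last 3 characters to the front (rotate right by 3), then swap each adjacent pair of characters (1↔2, 3↔4, ...).
So "jpisxszmrvex" becomes "evjxipxszsrm".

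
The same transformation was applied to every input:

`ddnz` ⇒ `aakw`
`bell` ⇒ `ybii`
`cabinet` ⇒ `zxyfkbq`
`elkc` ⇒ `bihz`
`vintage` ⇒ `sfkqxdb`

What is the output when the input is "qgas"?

ndxp

Looking at the pairs, the operation is to shift every letter 3 places backward in the alphabet (wrapping around).
For "qgas" the result is "ndxp".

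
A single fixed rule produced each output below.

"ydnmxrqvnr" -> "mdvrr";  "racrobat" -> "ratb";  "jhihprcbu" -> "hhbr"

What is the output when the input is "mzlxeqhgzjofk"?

The transformation: keep every other character starting from the second (positions 2nd, 4th, 6th, ...), then swap each adjacent pair of characters (1↔2, 3↔4, ...).
For "mzlxeqhgzjofk", step one produces "zxqgjf"; step two turns that into "xzgqfj".
(Check on "jhihprcbu": → "hhrb" → "hhbr" ✓)

xzgqfj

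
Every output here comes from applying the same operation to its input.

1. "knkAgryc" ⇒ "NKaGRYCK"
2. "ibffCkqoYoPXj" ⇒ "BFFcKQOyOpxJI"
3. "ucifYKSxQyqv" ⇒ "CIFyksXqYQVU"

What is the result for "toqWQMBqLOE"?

OQwqmbQloeT

In each case the input is transformed by: move the first character to the end, then flip the case of every letter.
"toqWQMBqLOE" → "OQwqmbQloeT".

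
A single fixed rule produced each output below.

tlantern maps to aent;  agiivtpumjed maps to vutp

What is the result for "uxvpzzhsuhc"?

szhz

The rule is to take characters alternately from the front and the back (1st, last, 2nd, 2nd-last, ...), then keep only the last 4 characters.
For "uxvpzzhsuhc", step one produces "ucxhvupszhz"; step two turns that into "szhz".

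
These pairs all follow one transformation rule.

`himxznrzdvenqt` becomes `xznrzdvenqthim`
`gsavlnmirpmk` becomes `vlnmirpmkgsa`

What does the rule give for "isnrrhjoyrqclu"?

rrhjoyrqcluisn

Rule — move the first 3 characters to the end (rotate left by 3).
On "isnrrhjoyrqclu" that produces "rrhjoyrqcluisn".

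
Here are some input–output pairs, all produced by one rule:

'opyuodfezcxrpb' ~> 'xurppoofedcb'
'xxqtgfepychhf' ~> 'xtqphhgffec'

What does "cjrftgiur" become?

rrjigfc

What's happening: sort the characters into reverse alphabetical order, then delete the first 2 characters.
For "cjrftgiur", step one produces "utrrjigfc"; step two turns that into "rrjigfc".
(Check on "xxqtgfepychhf": → "yxxtqphhgffec" → "xtqphhgffec" ✓)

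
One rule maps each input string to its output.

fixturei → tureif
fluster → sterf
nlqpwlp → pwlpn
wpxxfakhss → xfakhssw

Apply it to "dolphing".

phingd

The rule is to move the first character to the end, then delete the first 2 characters.
Applying both steps to "dolphing": "olphingd", then "phingd".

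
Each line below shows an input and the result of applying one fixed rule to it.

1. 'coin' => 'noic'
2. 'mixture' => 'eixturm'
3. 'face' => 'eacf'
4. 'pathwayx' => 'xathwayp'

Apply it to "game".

eamg

Each output is the input with this applied: swap the first and last characters.
"game" → "eamg".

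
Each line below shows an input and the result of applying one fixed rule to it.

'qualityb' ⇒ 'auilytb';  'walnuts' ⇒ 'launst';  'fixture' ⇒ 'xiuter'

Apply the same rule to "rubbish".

Each output is the input with this applied: delete the first character, then swap each adjacent pair of characters (1↔2, 3↔4, ...).
On "rubbish" that produces "buibhs".

buibhs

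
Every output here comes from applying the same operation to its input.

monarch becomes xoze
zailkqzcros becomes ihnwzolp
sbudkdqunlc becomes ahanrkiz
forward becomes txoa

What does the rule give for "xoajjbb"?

ggyy

Rule — delete the first 3 characters, then shift every letter 3 places backward in the alphabet (wrapping around).
Applying both steps to "xoajjbb": "jjbb", then "ggyy".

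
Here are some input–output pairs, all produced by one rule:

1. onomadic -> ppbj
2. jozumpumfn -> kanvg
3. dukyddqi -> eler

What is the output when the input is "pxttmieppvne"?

qunfqo

The rule is to shift every letter 1 place forward in the alphabet (wrapping around), then keep every other character starting from the first (positions 1st, 3rd, 5th, ...).
For "pxttmieppvne", step one produces "qyuunjfqqwof"; step two turns that into "qunfqo".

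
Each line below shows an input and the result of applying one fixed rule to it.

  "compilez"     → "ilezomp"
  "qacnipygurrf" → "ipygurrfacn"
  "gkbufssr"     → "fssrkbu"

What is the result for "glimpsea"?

The rule is to delete the first character, then move the first 3 characters to the end (rotate left by 3).
For "glimpsea", step one produces "limpsea"; step two turns that into "psealim".

psealim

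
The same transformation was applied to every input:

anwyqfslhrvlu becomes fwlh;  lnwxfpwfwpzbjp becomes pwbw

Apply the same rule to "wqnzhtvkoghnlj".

The rule is to keep one character in every 3, starting at position 3 (positions 3rd, 6th, 9th, ...), then swap each adjacent pair of characters (1↔2, 3↔4, ...).
For "wqnzhtvkoghnlj", step one produces "nton"; step two turns that into "tnno".
(Check on "anwyqfslhrvlu": → "wfhl" → "fwlh" ✓)

tnno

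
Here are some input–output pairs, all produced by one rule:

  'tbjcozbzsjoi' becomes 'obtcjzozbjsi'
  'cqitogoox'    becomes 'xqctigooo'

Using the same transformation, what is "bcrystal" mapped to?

Looking at the pairs, the operation is to swap each adjacent pair of characters (1↔2, 3↔4, ...), then move the last character to the front.
Working it through for "bcrystal": intermediate "cbyrtsla", final "acbyrtsl".

acbyrtsl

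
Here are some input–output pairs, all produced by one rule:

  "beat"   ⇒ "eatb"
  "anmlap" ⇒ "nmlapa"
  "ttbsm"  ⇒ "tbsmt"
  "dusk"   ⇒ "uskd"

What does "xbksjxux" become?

bksjxuxx

Rule — move the first character to the end.
For "xbksjxux" the result is "bksjxuxx".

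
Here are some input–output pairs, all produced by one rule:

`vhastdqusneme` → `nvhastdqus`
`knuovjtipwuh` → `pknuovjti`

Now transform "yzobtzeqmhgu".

myzobtzeq

The pattern: delete the last 3 characters, then move the last character to the front.
For "yzobtzeqmhgu", step one produces "yzobtzeqm"; step two turns that into "myzobtzeq".
(Check on "vhastdqusneme": → "vhastdqusn" → "nvhastdqus" ✓)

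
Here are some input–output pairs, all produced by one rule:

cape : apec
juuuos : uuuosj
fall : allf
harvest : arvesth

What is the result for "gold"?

The pattern: move the first character to the end.
Applying that to "gold" gives "oldg".

oldg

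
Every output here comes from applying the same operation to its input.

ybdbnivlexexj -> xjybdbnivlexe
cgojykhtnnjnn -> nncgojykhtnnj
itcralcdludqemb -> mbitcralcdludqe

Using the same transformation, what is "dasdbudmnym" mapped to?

ymdasdbudmn

The pattern: move the last 2 characters to the front (rotate right by 2).
On "dasdbudmnym" that produces "ymdasdbudmn".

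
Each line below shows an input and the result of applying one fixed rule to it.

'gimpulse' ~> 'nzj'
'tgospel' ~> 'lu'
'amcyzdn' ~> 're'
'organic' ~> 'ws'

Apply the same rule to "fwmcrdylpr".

Looking at the pairs, the operation is to keep one character in every 3, starting at position 2 (positions 2nd, 5th, 8th, ...), then shift every letter 5 places forward in the alphabet (wrapping around).
Starting from "fwmcrdylpr": after the first operation, "wrl"; after the second, "bwq".

bwq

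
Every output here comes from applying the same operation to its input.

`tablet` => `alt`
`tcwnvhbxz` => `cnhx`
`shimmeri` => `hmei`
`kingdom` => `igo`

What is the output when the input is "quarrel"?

The transformation: keep every other character starting from the second (positions 2nd, 4th, 6th, ...).
"quarrel" → "ure".

ure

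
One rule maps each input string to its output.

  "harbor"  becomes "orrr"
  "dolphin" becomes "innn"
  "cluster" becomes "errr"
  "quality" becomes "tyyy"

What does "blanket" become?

The rule is to repeat every character 3 times, then keep only the last 4 characters.
Starting from "blanket": after the first operation, "bbblllaaannnkkkeeettt"; after the second, "ettt".

ettt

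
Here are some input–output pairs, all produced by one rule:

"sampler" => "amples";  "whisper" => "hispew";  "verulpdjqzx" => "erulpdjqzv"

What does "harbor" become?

The pattern: swap the first and last characters, then delete the first character.
For "harbor", step one produces "rarboh"; step two turns that into "arboh".
(Check on "whisper": → "rhispew" → "hispew" ✓)

arboh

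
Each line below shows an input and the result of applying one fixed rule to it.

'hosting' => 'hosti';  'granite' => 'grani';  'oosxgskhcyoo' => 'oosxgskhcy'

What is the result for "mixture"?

mixtu

What's happening: delete the last 2 characters.
So "mixture" becomes "mixtu".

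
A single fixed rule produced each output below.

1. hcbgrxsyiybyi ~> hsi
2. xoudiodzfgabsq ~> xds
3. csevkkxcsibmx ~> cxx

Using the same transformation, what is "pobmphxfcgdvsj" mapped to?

pxs

What's happening: keep every other character starting from the first (positions 1st, 3rd, 5th, ...), then keep one character in every 3, starting at position 1 (positions 1st, 4th, 7th, ...).
Working it through for "pobmphxfcgdvsj": intermediate "pbpxcds", final "pxs".
(Check on "hcbgrxsyiybyi": → "hbrsibi" → "hsi" ✓)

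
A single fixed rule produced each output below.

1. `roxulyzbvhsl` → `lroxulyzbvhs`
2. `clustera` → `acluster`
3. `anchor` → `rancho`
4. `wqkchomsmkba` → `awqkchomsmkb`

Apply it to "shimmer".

Looking at the pairs, the operation is to move the last character to the front.
Applying that to "shimmer" gives "rshimme".

rshimme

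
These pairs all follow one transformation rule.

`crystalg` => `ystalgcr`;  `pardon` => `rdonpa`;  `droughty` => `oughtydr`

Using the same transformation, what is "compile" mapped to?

The rule is to move the first 2 characters to the end (rotate left by 2).
Doing the same to "compile": "mpileco".

mpileco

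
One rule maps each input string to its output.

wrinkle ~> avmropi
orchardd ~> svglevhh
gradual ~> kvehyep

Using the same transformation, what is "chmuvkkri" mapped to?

Rule — shift every letter 4 places forward in the alphabet (wrapping around).
"chmuvkkri" → "glqyzoovm".

glqyzoovm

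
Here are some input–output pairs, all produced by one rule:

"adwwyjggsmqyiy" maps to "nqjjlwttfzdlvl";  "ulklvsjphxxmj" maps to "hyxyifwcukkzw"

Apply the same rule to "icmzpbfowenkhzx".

vpzmcosbjraxumk

Each output is the input with this applied: shift every letter 13 places forward in the alphabet (wrapping around) — i.e. ROT13.
For "icmzpbfowenkhzx" the result is "vpzmcosbjraxumk".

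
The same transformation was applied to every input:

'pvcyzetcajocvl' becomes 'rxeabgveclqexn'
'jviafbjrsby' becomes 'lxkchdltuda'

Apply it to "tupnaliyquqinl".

What's happening: shift every letter 2 places forward in the alphabet (wrapping around).
Doing the same to "tupnaliyquqinl": "vwrpcnkaswskpn".

vwrpcnkaswskpn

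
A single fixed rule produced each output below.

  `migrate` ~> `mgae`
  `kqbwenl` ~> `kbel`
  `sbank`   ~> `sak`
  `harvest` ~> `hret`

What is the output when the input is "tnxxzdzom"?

txzzm

In each case the input is transformed by: keep every other character starting from the first (positions 1st, 3rd, 5th, ...).
So "tnxxzdzom" becomes "txzzm".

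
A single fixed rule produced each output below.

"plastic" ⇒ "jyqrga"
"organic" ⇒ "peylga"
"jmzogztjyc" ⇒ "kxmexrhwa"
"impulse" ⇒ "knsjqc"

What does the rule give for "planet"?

jylcr

Rule — delete the first character, then shift every letter 2 places backward in the alphabet (wrapping around).
Working it through for "planet": intermediate "lanet", final "jylcr".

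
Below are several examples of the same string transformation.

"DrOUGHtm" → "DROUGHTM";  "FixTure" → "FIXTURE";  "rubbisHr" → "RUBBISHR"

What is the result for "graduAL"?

GRADUAL

In each case the input is transformed by: convert every letter to uppercase.
Applying that to "graduAL" gives "GRADUAL".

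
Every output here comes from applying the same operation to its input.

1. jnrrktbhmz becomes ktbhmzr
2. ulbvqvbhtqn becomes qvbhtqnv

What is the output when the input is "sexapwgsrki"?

The transformation: delete the first 3 characters, then move the first character to the end.
Working it through for "sexapwgsrki": intermediate "apwgsrki", final "pwgsrkia".

pwgsrkia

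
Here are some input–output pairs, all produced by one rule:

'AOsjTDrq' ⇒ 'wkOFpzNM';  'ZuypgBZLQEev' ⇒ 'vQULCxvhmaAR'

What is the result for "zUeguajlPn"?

Rule — shift every letter 4 places backward in the alphabet (wrapping around), then flip the case of every letter.
On "zUeguajlPn": the first step gives "vQacqwfhLj", and the second then gives "VqACQWFHlJ".

VqACQWFHlJ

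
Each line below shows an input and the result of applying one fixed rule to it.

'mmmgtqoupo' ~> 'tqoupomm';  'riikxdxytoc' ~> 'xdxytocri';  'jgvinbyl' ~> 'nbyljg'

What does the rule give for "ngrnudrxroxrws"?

The transformation: move the first 2 characters to the end (rotate left by 2), then delete the first 2 characters.
Starting from "ngrnudrxroxrws": after the first operation, "rnudrxroxrwsng"; after the second, "udrxroxrwsng".

udrxroxrwsng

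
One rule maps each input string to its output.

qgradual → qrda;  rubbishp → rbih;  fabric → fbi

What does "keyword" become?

Rule — keep every other character starting from the first (positions 1st, 3rd, 5th, ...).
On "keyword" that produces "kyod".

kyod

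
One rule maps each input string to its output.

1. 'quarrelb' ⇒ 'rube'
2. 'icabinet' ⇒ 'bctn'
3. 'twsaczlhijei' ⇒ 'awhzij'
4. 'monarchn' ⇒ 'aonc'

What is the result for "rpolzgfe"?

lpeg

The transformation: keep every other character starting from the second (positions 2nd, 4th, 6th, ...), then swap each adjacent pair of characters (1↔2, 3↔4, ...).
Applying both steps to "rpolzgfe": "plge", then "lpeg".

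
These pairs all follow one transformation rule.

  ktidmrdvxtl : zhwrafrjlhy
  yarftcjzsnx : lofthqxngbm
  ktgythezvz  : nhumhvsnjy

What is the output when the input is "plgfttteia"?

The rule is to swap the first and last characters, then shift every letter 12 places backward in the alphabet (wrapping around).
Doing the same to "plgfttteia": "ozuthhhswd".

ozuthhhswd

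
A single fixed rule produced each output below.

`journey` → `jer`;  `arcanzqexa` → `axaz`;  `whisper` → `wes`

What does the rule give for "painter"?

pen

Looking at the pairs, the operation is to take characters alternately from the front and the back (1st, last, 2nd, 2nd-last, ...), then keep one character in every 3, starting at position 1 (positions 1st, 4th, 7th, ...).
Working it through for "painter": intermediate "praeitn", final "pen".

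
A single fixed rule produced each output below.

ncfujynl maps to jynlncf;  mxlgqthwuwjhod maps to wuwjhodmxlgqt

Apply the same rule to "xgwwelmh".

elmhxgw

The pattern: swap the front and back halves of the string, then delete the last character.
For "xgwwelmh", step one produces "elmhxgww"; step two turns that into "elmhxgw".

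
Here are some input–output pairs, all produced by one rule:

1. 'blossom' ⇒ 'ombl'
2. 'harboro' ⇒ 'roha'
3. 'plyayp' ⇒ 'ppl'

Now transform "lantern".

rnla

The rule is to move the first 2 characters to the end (rotate left by 2), then delete the first 3 characters.
So "lantern" becomes "rnla".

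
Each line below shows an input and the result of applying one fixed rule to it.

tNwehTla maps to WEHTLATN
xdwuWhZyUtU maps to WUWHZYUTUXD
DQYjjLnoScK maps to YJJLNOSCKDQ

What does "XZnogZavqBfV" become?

What's happening: move the first 2 characters to the end (rotate left by 2), then convert every letter to uppercase.
For "XZnogZavqBfV", step one produces "nogZavqBfVXZ"; step two turns that into "NOGZAVQBFVXZ".

NOGZAVQBFVXZ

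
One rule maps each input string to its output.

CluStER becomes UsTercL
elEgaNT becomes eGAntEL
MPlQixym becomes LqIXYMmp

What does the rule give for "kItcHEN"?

TChenKi

The transformation: move the first 2 characters to the end (rotate left by 2), then flip the case of every letter.
Doing the same to "kItcHEN": "TChenKi".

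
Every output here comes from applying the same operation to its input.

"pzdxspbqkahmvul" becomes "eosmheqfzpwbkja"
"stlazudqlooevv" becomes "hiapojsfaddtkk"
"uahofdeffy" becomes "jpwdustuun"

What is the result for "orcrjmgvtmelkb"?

The rule is to shift every letter 11 places backward in the alphabet (wrapping around).
Applying that to "orcrjmgvtmelkb" gives "dgrgybvkibtazq".

dgrgybvkibtazq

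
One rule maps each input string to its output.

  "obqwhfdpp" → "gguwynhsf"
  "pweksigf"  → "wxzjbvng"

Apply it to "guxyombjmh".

ydasdfpolx

In each case the input is transformed by: shift every letter 9 places backward in the alphabet (wrapping around), then reverse the string.
On "guxyombjmh": the first step gives "xlopfdsady", and the second then gives "ydasdfpolx".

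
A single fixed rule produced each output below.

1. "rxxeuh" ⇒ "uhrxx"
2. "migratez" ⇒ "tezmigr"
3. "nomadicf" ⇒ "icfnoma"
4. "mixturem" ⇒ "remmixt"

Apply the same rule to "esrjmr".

mresr

What's happening: swap the front and back halves of the string, then delete the first character.
So "esrjmr" becomes "mresr".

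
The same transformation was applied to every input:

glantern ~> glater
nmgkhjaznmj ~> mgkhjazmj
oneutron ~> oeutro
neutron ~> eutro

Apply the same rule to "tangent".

taget

Rule — remove every "n".
"tangent" → "taget".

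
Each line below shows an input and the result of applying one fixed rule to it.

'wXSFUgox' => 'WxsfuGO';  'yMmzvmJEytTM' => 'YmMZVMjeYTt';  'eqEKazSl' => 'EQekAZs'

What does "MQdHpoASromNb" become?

mqDhPOasROMn

What's happening: delete the last character, then flip the case of every letter.
Doing the same to "MQdHpoASromNb": "mqDhPOasROMn".
(Check on "wXSFUgox": → "wXSFUgo" → "WxsfuGO" ✓)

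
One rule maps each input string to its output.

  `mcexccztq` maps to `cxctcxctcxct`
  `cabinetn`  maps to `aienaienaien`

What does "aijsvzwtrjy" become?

What's happening: keep every other character starting from the second (positions 2nd, 4th, 6th, ...), then write the whole string 3 times in a row.
For "aijsvzwtrjy", step one produces "isztj"; step two turns that into "isztjisztjisztj".
(Check on "mcexccztq": → "cxct" → "cxctcxctcxct" ✓)

isztjisztjisztj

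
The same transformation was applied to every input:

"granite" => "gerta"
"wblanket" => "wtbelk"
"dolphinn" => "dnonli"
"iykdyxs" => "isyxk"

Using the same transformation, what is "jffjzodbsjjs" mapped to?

jsfjfjjszb

The pattern: take characters alternately from the front and the back (1st, last, 2nd, 2nd-last, ...), then delete the last 2 characters.
For "jffjzodbsjjs", step one produces "jsfjfjjszbod"; step two turns that into "jsfjfjjszb".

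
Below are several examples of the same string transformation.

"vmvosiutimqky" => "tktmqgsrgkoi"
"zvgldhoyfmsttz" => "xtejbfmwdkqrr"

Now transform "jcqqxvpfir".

In each case the input is transformed by: delete the last character, then shift every letter 2 places backward in the alphabet (wrapping around).
"jcqqxvpfir" → "jcqqxvpfi" → "haoovtndg".

haoovtndg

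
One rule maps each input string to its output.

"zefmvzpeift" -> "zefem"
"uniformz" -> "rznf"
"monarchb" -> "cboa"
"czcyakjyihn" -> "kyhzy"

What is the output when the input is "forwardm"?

rmow

Each output is the input with this applied: keep every other character starting from the second (positions 2nd, 4th, 6th, ...), then move the first 2 characters to the end (rotate left by 2).
On "forwardm": the first step gives "owrm", and the second then gives "rmow".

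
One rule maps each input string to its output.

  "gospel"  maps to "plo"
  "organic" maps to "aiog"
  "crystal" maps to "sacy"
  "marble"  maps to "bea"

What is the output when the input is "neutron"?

tonu

The pattern: move the first 3 characters to the end (rotate left by 3), then keep every other character starting from the first (positions 1st, 3rd, 5th, ...).
Working it through for "neutron": intermediate "tronneu", final "tonu".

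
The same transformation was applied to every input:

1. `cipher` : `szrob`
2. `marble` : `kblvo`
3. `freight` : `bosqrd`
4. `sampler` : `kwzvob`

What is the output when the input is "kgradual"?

Rule — delete the first character, then shift every letter 10 places forward in the alphabet (wrapping around).
Applying both steps to "kgradual": "gradual", then "qbknekv".

qbknekv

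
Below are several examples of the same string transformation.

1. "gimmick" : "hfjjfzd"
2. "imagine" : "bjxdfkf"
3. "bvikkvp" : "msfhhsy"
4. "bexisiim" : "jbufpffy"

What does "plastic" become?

The transformation: shift every letter 3 places backward in the alphabet (wrapping around), then swap the first and last characters.
For "plastic", step one produces "mixpqfz"; step two turns that into "zixpqfm".

zixpqfm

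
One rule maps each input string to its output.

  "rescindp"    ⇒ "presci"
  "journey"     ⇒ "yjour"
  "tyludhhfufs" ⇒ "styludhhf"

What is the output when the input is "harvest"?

Each output is the input with this applied: move the last 3 characters to the front (rotate right by 3), then delete the first 2 characters.
Applying both steps to "harvest": "estharv", then "tharv".

tharv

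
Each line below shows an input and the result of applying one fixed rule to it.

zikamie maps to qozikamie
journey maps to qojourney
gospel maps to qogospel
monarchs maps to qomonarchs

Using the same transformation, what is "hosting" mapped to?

qohosting

The pattern: prepend "qo".
"hosting" → "qohosting".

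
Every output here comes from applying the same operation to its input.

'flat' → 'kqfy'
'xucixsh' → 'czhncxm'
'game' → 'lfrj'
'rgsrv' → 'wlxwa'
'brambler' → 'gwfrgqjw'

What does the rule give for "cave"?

hfaj

What's happening: shift every letter 5 places forward in the alphabet (wrapping around).
Applying that to "cave" gives "hfaj".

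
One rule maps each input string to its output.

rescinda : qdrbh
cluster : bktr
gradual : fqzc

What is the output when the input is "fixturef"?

ehwst

Looking at the pairs, the operation is to delete the last 3 characters, then shift every letter 1 place backward in the alphabet (wrapping around).
Applying both steps to "fixturef": "fixtu", then "ehwst".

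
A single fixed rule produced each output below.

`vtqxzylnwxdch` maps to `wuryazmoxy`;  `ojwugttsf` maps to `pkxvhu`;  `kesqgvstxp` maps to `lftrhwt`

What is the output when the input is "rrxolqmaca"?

ssypmrn

The rule is to shift every letter 1 place forward in the alphabet (wrapping around), then delete the last 3 characters.
On "rrxolqmaca": the first step gives "ssypmrnbdb", and the second then gives "ssypmrn".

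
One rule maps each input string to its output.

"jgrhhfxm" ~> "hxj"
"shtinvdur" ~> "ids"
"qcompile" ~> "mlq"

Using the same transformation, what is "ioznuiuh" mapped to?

nui

In each case the input is transformed by: keep one character in every 3, starting at position 1 (positions 1st, 4th, 7th, ...), then move the first character to the end.
Starting from "ioznuiuh": after the first operation, "inu"; after the second, "nui".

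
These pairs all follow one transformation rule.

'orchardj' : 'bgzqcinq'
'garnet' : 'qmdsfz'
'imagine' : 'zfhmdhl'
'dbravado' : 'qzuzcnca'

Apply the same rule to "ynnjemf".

midlexm

Rule — move the first 2 characters to the end (rotate left by 2), then shift every letter 1 place backward in the alphabet (wrapping around).
Starting from "ynnjemf": after the first operation, "njemfyn"; after the second, "midlexm".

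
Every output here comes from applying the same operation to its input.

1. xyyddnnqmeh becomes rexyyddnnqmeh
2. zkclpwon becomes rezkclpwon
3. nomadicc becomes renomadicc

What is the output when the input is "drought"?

redrought

The pattern: prepend "re".
Doing the same to "drought": "redrought".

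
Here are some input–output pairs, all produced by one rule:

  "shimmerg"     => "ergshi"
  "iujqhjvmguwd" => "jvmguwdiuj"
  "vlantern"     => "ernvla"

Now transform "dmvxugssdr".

gssdrdmv

The rule is to move the first 3 characters to the end (rotate left by 3), then delete the first 2 characters.
Applying both steps to "dmvxugssdr": "xugssdrdmv", then "gssdrdmv".
(Check on "shimmerg": → "mmergshi" → "ergshi" ✓)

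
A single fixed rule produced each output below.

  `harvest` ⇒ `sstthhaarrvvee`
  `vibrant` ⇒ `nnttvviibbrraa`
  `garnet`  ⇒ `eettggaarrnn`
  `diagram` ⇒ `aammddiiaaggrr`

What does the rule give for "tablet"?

Each output is the input with this applied: move the last 2 characters to the front (rotate right by 2), then double every character.
"tablet" → "eettttaabbll".

eettttaabbll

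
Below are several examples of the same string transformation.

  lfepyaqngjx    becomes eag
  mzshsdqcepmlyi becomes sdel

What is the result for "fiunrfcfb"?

ufb

Looking at the pairs, the operation is to keep one character in every 3, starting at position 3 (positions 3rd, 6th, 9th, ...).
For "fiunrfcfb" the result is "ufb".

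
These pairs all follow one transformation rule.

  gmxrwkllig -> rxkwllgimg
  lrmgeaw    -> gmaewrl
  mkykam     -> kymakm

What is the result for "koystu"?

The transformation: swap each adjacent pair of characters (1↔2, 3↔4, ...), then move the first 2 characters to the end (rotate left by 2).
On "koystu": the first step gives "oksyut", and the second then gives "syutok".

syutok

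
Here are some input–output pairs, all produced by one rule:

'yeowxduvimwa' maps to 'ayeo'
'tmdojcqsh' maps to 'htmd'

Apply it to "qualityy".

yqua

The pattern: move the last character to the front, then keep only the first 4 characters.
"qualityy" → "yquality" → "yqua".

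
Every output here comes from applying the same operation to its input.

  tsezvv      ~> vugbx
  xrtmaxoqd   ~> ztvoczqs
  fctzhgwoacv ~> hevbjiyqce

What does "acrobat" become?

Looking at the pairs, the operation is to delete the last character, then shift every letter 2 places forward in the alphabet (wrapping around).
On "acrobat": the first step gives "acroba", and the second then gives "cetqdc".

cetqdc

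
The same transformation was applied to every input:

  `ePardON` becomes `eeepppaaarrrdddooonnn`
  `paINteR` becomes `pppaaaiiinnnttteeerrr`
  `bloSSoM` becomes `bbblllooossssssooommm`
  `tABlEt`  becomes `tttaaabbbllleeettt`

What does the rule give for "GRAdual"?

gggrrraaaddduuuaaalll

Looking at the pairs, the operation is to repeat every character 3 times, then convert every letter to lowercase.
For "GRAdual", step one produces "GGGRRRAAAddduuuaaalll"; step two turns that into "gggrrraaaddduuuaaalll".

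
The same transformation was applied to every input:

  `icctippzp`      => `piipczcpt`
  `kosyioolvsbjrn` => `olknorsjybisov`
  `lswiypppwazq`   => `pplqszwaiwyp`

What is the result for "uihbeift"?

beutifhi

Looking at the pairs, the operation is to take characters alternately from the front and the back (1st, last, 2nd, 2nd-last, ...), then move the last 2 characters to the front (rotate right by 2).
Starting from "uihbeift": after the first operation, "utifhibe"; after the second, "beutifhi".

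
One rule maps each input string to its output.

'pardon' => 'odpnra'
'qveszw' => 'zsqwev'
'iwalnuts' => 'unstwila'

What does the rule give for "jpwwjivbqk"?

viqbjkwpjw

Looking at the pairs, the operation is to swap the front and back halves of the string, then swap each adjacent pair of characters (1↔2, 3↔4, ...).
For "jpwwjivbqk", step one produces "ivbqkjpwwj"; step two turns that into "viqbjkwpjw".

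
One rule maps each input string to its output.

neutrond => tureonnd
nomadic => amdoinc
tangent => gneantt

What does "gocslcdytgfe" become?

The pattern: move the first 3 characters to the end (rotate left by 3), then take characters alternately from the front and the back (1st, last, 2nd, 2nd-last, ...).
"gocslcdytgfe" → "slcdytgfegoc" → "sclocgdeyftg".

sclocgdeyftg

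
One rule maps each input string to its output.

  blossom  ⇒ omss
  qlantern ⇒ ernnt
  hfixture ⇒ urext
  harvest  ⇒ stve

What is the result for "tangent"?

Rule — delete the first 3 characters, then move the first 2 characters to the end (rotate left by 2).
For "tangent", step one produces "gent"; step two turns that into "ntge".

ntge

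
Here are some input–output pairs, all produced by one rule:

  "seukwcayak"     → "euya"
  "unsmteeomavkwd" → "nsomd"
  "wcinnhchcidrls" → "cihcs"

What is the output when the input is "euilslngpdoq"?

uigp

Each output is the input with this applied: swap each adjacent pair of characters (1↔2, 3↔4, ...), then keep one character in every 3, starting at position 1 (positions 1st, 4th, 7th, ...).
On "euilslngpdoq": the first step gives "uelilsgndpqo", and the second then gives "uigp".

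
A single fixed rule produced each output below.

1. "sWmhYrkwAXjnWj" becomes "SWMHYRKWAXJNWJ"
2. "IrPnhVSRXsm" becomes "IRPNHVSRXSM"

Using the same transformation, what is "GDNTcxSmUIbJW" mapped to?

GDNTCXSMUIBJW

The transformation: convert every letter to uppercase.
Applying that to "GDNTcxSmUIbJW" gives "GDNTCXSMUIBJW".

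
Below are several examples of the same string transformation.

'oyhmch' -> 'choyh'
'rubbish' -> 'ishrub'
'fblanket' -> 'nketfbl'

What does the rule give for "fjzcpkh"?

The pattern: move the first 3 characters to the end (rotate left by 3), then delete the first character.
Working it through for "fjzcpkh": intermediate "cpkhfjz", final "pkhfjz".

pkhfjz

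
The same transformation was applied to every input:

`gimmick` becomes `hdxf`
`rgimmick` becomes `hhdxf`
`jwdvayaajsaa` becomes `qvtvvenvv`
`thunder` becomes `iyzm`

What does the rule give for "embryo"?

Rule — delete the first 3 characters, then shift every letter 5 places backward in the alphabet (wrapping around).
For "embryo", step one produces "ryo"; step two turns that into "mtj".

mtj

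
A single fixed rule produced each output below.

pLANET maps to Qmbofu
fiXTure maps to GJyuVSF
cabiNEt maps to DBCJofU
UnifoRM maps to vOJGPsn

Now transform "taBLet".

UBcmFU

Each output is the input with this applied: flip the case of every letter, then shift every letter 1 place forward in the alphabet (wrapping around).
Applying both steps to "taBLet": "TAblET", then "UBcmFU".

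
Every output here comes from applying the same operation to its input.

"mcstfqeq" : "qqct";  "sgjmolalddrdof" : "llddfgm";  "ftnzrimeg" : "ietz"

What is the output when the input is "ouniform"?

Rule — keep every other character starting from the second (positions 2nd, 4th, 6th, ...), then move the first 2 characters to the end (rotate left by 2).
Starting from "ouniform": after the first operation, "uiom"; after the second, "omui".

omui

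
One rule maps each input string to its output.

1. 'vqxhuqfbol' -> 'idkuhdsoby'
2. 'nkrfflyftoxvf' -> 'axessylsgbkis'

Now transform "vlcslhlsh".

iypfyuyfu

Looking at the pairs, the operation is to shift every letter 13 places forward in the alphabet (wrapping around) — i.e. ROT13.
Applying that to "vlcslhlsh" gives "iypfyuyfu".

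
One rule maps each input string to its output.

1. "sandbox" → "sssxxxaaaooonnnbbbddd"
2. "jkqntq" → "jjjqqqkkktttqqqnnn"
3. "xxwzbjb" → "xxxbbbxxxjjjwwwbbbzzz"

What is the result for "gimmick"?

The rule is to take characters alternately from the front and the back (1st, last, 2nd, 2nd-last, ...), then repeat every character 3 times.
For "gimmick", step one produces "gkicmim"; step two turns that into "gggkkkiiicccmmmiiimmm".

gggkkkiiicccmmmiiimmm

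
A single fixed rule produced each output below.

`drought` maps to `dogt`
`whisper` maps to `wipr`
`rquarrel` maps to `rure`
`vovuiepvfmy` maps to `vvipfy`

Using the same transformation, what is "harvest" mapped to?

Rule — keep every other character starting from the first (positions 1st, 3rd, 5th, ...).
Applying that to "harvest" gives "hret".

hret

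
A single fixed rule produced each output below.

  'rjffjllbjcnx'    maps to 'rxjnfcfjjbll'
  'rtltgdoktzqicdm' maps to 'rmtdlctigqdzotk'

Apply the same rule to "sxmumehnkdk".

What's happening: take characters alternately from the front and the back (1st, last, 2nd, 2nd-last, ...).
"sxmumehnkdk" → "skxdmkunmhe".

skxdmkunmhe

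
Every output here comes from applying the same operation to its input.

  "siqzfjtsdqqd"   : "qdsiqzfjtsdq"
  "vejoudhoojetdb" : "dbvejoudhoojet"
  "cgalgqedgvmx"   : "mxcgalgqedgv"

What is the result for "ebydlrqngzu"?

In each case the input is transformed by: move the last 2 characters to the front (rotate right by 2).
Applying that to "ebydlrqngzu" gives "zuebydlrqng".

zuebydlrqng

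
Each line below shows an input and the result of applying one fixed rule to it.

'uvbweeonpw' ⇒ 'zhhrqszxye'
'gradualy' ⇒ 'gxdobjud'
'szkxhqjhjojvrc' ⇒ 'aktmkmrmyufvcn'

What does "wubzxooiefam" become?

Each output is the input with this applied: move the first 3 characters to the end (rotate left by 3), then shift every letter 3 places forward in the alphabet (wrapping around).
Working it through for "wubzxooiefam": intermediate "zxooiefamwub", final "carrlhidpzxe".

carrlhidpzxe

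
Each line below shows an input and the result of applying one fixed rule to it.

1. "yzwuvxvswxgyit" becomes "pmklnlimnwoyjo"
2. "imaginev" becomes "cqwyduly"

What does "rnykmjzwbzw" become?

doaczpmrpmh

Rule — move the first character to the end, then shift every letter 10 places backward in the alphabet (wrapping around).
"rnykmjzwbzw" → "nykmjzwbzwr" → "doaczpmrpmh".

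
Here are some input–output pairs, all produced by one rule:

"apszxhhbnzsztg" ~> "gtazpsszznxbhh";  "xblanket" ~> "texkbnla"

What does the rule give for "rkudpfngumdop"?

The rule is to move the last character to the front, then take characters alternately from the front and the back (1st, last, 2nd, 2nd-last, ...).
"rkudpfngumdop" → "prkudpfngumdo" → "pordkmuudgpnf".

pordkmuudgpnf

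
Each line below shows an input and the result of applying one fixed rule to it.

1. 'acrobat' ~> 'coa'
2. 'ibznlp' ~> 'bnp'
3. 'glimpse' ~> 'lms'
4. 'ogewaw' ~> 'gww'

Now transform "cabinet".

The transformation: keep every other character starting from the second (positions 2nd, 4th, 6th, ...).
"cabinet" → "aie".

aie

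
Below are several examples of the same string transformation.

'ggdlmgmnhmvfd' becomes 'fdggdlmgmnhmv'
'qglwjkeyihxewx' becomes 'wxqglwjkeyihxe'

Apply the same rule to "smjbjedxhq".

hqsmjbjedx

Rule — move the last 2 characters to the front (rotate right by 2).
"smjbjedxhq" → "hqsmjbjedx".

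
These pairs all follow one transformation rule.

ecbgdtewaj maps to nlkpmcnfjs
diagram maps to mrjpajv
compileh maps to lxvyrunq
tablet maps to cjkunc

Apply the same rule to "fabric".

In each case the input is transformed by: shift every letter 9 places forward in the alphabet (wrapping around).
So "fabric" becomes "ojkarl".

ojkarl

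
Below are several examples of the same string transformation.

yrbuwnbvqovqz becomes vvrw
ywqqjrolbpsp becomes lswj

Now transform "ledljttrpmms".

rmej

The transformation: keep one character in every 3, starting at position 2 (positions 2nd, 5th, 8th, ...), then move the first 2 characters to the end (rotate left by 2).
For "ledljttrpmms", step one produces "ejrm"; step two turns that into "rmej".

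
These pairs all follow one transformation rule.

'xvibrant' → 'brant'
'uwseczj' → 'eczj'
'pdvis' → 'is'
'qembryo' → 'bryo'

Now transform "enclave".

Rule — delete the first 3 characters.
Applying that to "enclave" gives "lave".

lave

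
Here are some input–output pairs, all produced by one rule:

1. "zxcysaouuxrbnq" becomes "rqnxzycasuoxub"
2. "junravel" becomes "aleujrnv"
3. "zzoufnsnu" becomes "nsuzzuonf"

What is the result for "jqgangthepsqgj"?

sjgqjaggnhtpeq

The pattern: swap each adjacent pair of characters (1↔2, 3↔4, ...), then move the last 3 characters to the front (rotate right by 3).
On "jqgangthepsqgj" that produces "sjgqjaggnhtpeq".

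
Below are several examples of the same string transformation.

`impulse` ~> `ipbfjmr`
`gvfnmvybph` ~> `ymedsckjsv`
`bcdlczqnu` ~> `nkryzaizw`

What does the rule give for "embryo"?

The transformation: shift every letter 3 places backward in the alphabet (wrapping around), then move the last 3 characters to the front (rotate right by 3).
On "embryo": the first step gives "bjyovl", and the second then gives "ovlbjy".

ovlbjy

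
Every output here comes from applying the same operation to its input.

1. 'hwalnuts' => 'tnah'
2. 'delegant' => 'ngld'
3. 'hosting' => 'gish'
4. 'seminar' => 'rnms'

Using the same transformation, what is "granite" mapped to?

What's happening: keep every other character starting from the first (positions 1st, 3rd, 5th, ...), then reverse the string.
"granite" → "gaie" → "eiag".

eiag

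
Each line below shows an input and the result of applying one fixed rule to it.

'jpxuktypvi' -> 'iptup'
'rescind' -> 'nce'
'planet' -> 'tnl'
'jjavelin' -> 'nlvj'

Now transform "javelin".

iea

The transformation: keep every other character starting from the second (positions 2nd, 4th, 6th, ...), then reverse the string.
Starting from "javelin": after the first operation, "aei"; after the second, "iea".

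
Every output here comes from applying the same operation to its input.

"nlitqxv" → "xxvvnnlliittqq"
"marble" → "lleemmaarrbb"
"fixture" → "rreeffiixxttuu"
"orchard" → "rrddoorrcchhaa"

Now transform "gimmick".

cckkggiimmmmii

Rule — move the last 2 characters to the front (rotate right by 2), then double every character.
For "gimmick", step one produces "ckgimmi"; step two turns that into "cckkggiimmmmii".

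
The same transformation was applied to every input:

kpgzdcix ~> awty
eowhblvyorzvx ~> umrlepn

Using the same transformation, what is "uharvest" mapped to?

kqli

The pattern: shift every letter 10 places backward in the alphabet (wrapping around), then keep every other character starting from the first (positions 1st, 3rd, 5th, ...).
Working it through for "uharvest": intermediate "kxqhluij", final "kqli".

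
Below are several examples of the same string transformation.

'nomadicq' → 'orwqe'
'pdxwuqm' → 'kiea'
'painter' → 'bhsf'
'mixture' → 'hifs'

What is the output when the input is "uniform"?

tcfa

Rule — shift every letter 12 places backward in the alphabet (wrapping around), then delete the first 3 characters.
Starting from "uniform": after the first operation, "ibwtcfa"; after the second, "tcfa".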